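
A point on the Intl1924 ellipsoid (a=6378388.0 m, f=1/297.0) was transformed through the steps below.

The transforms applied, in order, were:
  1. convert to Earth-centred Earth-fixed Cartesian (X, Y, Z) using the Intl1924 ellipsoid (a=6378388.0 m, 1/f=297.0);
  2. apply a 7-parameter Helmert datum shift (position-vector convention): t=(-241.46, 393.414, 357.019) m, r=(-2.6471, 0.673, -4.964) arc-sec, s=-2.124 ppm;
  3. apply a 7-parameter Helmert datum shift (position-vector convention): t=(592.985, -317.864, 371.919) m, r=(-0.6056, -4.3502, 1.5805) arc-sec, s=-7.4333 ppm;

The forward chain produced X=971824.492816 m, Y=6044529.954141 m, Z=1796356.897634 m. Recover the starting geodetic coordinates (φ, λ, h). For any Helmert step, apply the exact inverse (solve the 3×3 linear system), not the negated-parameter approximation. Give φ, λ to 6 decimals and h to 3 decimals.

φ=16.452095°, λ=80.870030°, h=3309.269 m

start: X=971824.4928, Y=6044529.9541, Z=1796356.8976 m
→ Helmert⁻¹: X=971322.9243, Y=6044880.0358, Z=1795995.5912
→ Helmert⁻¹: X=971415.1210, Y=6044499.7931, Z=1795723.1278
→ geod (Bowring, a=6378388.000): φ=16.45209500°, λ=80.87003000°, h=3309.2690 m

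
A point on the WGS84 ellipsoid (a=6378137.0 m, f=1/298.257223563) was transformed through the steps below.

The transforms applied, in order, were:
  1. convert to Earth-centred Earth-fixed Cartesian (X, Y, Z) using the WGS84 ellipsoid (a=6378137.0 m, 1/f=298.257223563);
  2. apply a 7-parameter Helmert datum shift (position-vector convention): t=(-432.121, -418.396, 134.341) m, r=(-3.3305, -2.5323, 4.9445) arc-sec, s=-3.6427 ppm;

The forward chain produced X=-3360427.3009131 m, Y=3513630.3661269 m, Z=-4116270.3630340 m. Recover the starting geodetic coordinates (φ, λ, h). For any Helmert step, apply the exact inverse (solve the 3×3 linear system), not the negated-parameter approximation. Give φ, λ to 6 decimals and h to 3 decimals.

φ=-40.442127°, λ=133.714680°, h=1311.311 m

start: X=-3360427.3009, Y=3513630.3661, Z=-4116270.3630 m
→ Helmert⁻¹: X=-3359973.7140, Y=3514208.5719, Z=-4116321.7058
→ geod (Bowring, a=6378137.000): φ=-40.44212700°, λ=133.71468000°, h=1311.3110 m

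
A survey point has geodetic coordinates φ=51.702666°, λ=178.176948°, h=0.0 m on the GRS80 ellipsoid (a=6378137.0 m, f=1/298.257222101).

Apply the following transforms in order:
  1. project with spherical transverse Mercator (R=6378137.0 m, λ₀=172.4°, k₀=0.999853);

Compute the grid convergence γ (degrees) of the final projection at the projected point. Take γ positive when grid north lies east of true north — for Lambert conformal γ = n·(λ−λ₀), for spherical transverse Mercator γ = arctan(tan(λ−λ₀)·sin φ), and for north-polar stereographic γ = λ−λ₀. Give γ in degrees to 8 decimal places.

4.53968152

start: φ=51.702666°, λ=178.176948°, h=0.000 m
→ into tm (λ₀=172.4°): φ=51.70266600°, λ−λ₀=5.77694800°
convergence γ = 4.53968152°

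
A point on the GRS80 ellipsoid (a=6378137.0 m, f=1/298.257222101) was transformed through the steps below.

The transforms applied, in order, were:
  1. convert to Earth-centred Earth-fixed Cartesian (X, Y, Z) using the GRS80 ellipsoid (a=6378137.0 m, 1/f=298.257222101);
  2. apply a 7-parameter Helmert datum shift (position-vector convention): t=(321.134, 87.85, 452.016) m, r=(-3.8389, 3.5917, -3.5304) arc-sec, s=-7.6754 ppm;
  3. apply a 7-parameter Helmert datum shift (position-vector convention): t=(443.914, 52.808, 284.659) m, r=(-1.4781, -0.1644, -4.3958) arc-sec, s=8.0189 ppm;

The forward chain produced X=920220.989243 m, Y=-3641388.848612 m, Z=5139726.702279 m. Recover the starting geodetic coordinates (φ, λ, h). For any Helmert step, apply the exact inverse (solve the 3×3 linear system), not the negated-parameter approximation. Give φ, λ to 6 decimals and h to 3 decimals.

start: X=920220.9892, Y=-3641388.8486, Z=5139726.7023 m
→ Helmert⁻¹: X=919851.4001, Y=-3641429.6820, Z=5139374.0032
→ Helmert⁻¹: X=919510.1693, Y=-3641625.3870, Z=5138909.6661
→ geod (Bowring, a=6378137.000): φ=54.02084800°, λ=-75.82902600°, h=991.3440 m

φ=54.020848°, λ=-75.829026°, h=991.344 m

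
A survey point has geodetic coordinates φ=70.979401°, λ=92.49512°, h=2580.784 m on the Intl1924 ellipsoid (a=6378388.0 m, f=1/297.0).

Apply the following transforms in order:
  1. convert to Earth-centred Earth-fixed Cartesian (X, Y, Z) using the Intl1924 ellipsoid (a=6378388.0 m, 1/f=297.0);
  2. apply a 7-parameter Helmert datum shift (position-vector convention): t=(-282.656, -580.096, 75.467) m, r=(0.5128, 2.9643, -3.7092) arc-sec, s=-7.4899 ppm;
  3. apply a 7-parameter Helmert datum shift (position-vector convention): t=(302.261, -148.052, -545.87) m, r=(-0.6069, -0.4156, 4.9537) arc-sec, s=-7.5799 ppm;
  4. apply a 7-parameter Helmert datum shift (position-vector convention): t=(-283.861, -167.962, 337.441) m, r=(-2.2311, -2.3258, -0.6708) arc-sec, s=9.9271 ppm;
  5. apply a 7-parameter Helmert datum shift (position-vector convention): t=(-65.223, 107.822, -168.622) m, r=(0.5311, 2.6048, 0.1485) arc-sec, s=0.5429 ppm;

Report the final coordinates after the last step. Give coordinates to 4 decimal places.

X=-91061.3843 m, Y=2083159.2590 m, Z=6009768.6100 m

start: φ=70.979401°, λ=92.495120°, h=2580.784 m
→ ECEF (a=6378388.000, f=1/297.0): X=-90807.4372, Y=2083905.1868, Z=6010114.7148
→ Helmert 7p (PV): X=-90965.5664, Y=2083296.1737, Z=6010151.6525
→ Helmert 7p (PV): X=-90724.7580, Y=2083147.8296, Z=6009553.9131
→ Helmert 7p (PV): X=-91070.5081, Y=2083065.8463, Z=6009927.4556
→ Helmert 7p (PV): X=-91061.3843, Y=2083159.2590, Z=6009768.6100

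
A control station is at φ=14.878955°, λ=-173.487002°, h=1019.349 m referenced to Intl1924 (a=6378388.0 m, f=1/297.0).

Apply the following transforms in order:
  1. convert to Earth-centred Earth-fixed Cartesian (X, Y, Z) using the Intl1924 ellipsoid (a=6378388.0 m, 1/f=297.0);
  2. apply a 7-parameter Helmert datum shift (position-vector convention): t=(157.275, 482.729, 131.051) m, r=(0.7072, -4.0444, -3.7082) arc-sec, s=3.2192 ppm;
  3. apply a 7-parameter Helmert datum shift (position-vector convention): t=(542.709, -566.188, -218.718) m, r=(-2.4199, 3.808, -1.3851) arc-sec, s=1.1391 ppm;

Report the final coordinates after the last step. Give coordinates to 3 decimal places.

start: φ=14.878955°, λ=-173.487002°, h=1019.349 m
→ ECEF (a=6378388.000, f=1/297.0): X=-6127075.3536, Y=-699500.1131, Z=1627440.4106
→ Helmert 7p (PV): X=-6126982.2891, Y=-698915.0637, Z=1627454.1634
→ Helmert 7p (PV): X=-6126421.2071, Y=-699421.8109, Z=1627358.6136

X=-6126421.207 m, Y=-699421.811 m, Z=1627358.614 m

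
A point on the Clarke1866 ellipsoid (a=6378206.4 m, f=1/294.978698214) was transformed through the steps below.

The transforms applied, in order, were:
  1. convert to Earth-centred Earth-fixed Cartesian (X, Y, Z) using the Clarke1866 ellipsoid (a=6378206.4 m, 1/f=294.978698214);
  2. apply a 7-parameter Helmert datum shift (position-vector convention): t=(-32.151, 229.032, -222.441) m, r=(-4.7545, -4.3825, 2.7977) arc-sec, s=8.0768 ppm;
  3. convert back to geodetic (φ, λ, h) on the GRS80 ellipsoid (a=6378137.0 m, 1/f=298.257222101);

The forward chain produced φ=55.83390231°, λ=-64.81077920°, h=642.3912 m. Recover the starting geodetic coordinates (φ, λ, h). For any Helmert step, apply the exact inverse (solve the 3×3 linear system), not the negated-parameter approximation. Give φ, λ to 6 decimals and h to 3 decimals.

φ=55.833663°, λ=-64.811858°, h=991.818 m

start: φ=55.833902°, λ=-64.810779°, h=642.391 m
→ ECEF (a=6378137.000, f=1/298.257222101): X=1528157.7996, Y=-3249087.1181, Z=5254610.1895
→ Helmert⁻¹: X=1528245.1797, Y=-3249431.7577, Z=5254682.8171
→ geod (Bowring, a=6378206.400): φ=55.83366300°, λ=-64.81185800°, h=991.8180 m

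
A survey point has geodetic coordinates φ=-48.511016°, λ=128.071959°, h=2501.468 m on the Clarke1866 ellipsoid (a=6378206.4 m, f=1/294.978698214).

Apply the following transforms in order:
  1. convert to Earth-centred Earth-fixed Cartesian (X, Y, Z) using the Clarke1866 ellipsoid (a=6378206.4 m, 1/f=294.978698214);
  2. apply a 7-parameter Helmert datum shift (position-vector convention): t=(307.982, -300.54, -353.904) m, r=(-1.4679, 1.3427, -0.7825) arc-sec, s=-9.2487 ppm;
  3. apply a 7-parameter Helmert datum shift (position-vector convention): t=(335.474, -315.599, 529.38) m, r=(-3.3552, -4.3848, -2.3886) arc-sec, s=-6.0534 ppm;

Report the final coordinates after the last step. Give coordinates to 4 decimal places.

start: φ=-48.511016°, λ=128.071959°, h=2501.468 m
→ ECEF (a=6378206.400, f=1/294.978698214): X=-2611585.3812, Y=3334037.4189, Z=-4756378.6809
→ Helmert 7p (PV): X=-2611271.5591, Y=3333682.1020, Z=-4756695.3211
→ Helmert 7p (PV): X=-2610780.5556, Y=3333299.1877, Z=-4756246.8842

X=-2610780.5556 m, Y=3333299.1877 m, Z=-4756246.8842 m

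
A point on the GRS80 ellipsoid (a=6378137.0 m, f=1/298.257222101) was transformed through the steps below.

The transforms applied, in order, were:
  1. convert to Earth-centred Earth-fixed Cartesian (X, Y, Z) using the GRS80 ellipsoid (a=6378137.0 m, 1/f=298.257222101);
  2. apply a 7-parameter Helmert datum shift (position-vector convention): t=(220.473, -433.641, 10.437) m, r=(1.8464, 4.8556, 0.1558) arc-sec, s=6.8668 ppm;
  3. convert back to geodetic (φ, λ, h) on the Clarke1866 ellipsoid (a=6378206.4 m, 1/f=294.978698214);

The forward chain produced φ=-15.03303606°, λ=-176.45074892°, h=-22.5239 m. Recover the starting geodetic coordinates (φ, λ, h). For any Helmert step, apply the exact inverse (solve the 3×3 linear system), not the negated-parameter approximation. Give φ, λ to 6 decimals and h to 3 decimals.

φ=-15.032923°, λ=-176.454785°, h=176.693 m

start: φ=-15.033036°, λ=-176.450749°, h=-22.524 m
→ ECEF (a=6378206.400, f=1/294.978698214): X=-6149485.0009, Y=-381424.7277, Z=-1643523.9557
→ Helmert⁻¹: X=-6149624.8403, Y=-380998.5389, Z=-1643664.4624
→ geod (Bowring, a=6378137.000): φ=-15.03292300°, λ=-176.45478500°, h=176.6930 m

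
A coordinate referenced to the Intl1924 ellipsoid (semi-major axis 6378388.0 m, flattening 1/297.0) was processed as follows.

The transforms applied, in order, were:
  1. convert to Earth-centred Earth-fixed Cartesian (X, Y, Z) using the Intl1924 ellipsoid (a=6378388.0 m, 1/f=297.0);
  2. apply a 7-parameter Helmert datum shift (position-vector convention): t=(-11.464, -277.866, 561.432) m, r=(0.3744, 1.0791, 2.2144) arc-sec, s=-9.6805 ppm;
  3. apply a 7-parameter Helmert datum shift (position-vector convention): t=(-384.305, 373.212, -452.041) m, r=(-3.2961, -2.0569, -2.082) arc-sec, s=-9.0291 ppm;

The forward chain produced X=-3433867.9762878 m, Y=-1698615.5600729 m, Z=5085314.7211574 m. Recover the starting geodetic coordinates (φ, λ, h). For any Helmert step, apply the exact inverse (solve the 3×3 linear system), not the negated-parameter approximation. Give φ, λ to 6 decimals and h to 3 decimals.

φ=53.194484°, λ=-153.675000°, h=2062.570 m

start: X=-3433867.9763, Y=-1698615.5601, Z=5085314.7212 m
→ Helmert⁻¹: X=-3433446.8058, Y=-1699120.0403, Z=5085819.7694
→ Helmert⁻¹: X=-3433513.4218, Y=-1698812.5283, Z=5085292.6865
→ geod (Bowring, a=6378388.000): φ=53.19448400°, λ=-153.67500000°, h=2062.5700 m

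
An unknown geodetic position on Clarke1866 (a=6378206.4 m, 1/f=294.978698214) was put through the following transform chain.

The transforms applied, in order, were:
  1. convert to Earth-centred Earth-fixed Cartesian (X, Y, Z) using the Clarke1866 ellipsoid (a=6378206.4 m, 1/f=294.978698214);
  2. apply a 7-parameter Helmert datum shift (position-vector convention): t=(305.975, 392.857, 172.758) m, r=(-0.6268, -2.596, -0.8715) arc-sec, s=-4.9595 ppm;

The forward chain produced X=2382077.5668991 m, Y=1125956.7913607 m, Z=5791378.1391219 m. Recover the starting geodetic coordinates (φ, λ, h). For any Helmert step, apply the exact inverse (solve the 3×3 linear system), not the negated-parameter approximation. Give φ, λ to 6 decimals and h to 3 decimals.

φ=65.685605°, λ=25.293431°, h=1971.902 m

start: X=2382077.5669, Y=1125956.7914, Z=5791378.1391 m
→ Helmert⁻¹: X=2381851.5355, Y=1125561.9819, Z=5791207.5457
→ geod (Bowring, a=6378206.400): φ=65.68560500°, λ=25.29343100°, h=1971.9020 m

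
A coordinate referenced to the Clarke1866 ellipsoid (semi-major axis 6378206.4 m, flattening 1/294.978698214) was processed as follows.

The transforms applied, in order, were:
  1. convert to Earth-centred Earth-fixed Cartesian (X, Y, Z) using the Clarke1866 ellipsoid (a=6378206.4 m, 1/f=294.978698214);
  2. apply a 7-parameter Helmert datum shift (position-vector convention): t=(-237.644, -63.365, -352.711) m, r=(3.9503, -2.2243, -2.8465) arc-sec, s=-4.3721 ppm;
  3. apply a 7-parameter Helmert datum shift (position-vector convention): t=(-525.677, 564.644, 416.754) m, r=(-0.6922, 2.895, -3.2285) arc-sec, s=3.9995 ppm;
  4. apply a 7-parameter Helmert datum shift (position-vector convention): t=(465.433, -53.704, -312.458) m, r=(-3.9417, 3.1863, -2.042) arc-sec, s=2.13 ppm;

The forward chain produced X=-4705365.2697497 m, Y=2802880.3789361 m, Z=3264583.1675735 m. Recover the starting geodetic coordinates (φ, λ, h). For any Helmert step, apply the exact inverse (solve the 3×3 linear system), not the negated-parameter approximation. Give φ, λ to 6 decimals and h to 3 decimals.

start: X=-4705365.2697, Y=2802880.3789, Z=3264583.1676 m
→ Helmert⁻¹: X=-4705898.8614, Y=2802819.1335, Z=3264869.5380
→ Helmert⁻¹: X=-4705444.0421, Y=2802158.6764, Z=3264383.0890
→ Helmert⁻¹: X=-4705230.4352, Y=2802231.8850, Z=3264747.1465
→ geod (Bowring, a=6378206.400): φ=30.97224700°, λ=149.22380000°, h=3240.9030 m

φ=30.972247°, λ=149.223800°, h=3240.903 m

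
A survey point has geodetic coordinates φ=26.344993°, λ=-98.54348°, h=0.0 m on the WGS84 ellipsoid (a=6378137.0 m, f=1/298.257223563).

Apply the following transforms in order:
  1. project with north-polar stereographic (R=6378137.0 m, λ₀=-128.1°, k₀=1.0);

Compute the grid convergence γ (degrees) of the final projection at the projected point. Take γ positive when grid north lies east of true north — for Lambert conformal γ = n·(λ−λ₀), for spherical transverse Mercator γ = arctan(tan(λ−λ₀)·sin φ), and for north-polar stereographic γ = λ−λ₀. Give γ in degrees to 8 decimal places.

start: φ=26.344993°, λ=-98.543480°, h=0.000 m
→ into stereo (λ₀=-128.1°): φ=26.34499300°, λ−λ₀=29.55652000°
convergence γ = 29.55652000°

29.55652000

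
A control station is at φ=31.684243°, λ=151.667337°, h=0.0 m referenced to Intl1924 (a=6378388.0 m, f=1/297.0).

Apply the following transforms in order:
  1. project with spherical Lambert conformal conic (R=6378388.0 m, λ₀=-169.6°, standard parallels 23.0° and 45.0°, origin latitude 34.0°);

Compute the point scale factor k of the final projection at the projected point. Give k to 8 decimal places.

start: φ=31.684243°, λ=151.667337°, h=0.000 m
→ into lcc (λ₀=-169.6°): φ=31.68424300°, λ−λ₀=-38.73266300°
scale k = 0.98256146

0.98256146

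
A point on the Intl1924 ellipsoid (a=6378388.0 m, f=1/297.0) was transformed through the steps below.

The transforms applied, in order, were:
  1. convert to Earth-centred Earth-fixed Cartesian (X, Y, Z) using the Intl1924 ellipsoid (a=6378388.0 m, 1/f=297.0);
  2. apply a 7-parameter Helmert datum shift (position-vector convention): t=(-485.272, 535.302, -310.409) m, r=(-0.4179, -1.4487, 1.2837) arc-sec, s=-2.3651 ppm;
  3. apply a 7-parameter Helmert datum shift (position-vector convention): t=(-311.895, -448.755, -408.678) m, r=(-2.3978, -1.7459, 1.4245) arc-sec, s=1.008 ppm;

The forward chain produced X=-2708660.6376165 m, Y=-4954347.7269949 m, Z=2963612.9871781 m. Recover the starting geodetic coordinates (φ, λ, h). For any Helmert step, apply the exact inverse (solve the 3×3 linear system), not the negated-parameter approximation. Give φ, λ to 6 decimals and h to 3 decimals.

start: X=-2708660.6376, Y=-4954347.7270, Z=2963612.9872 m
→ Helmert⁻¹: X=-2708355.1369, Y=-4953909.7300, Z=2963984.0134
→ Helmert⁻¹: X=-2707886.2838, Y=-4954445.9029, Z=2964310.4142
→ geod (Bowring, a=6378388.000): φ=27.85934400°, λ=-118.65911200°, h=3285.8070 m

φ=27.859344°, λ=-118.659112°, h=3285.807 m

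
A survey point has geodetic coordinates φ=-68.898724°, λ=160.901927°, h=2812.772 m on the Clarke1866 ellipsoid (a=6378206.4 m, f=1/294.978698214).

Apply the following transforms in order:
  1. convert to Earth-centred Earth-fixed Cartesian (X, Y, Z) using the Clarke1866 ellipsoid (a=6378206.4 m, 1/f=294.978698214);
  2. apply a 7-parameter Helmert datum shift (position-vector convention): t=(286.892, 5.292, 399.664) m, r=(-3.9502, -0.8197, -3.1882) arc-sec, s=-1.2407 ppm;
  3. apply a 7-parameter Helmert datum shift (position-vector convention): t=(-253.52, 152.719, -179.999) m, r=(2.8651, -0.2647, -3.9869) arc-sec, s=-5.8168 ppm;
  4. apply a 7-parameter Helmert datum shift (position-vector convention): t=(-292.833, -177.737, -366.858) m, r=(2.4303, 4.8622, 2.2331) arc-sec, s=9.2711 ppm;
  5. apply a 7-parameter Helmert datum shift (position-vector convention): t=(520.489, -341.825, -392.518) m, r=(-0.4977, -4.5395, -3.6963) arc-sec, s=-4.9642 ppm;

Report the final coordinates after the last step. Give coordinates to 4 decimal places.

start: φ=-68.898724°, λ=160.901927°, h=2812.772 m
→ ECEF (a=6378206.400, f=1/294.978698214): X=-2177256.8270, Y=753860.7681, Z=-5930353.1731
→ Helmert 7p (PV): X=-2176932.0141, Y=753785.2055, Z=-5929969.2411
→ Helmert 7p (PV): X=-2177150.6915, Y=754057.9868, Z=-5930107.0699
→ Helmert 7p (PV): X=-2177611.6623, Y=753933.5416, Z=-5930468.7002
→ Helmert 7p (PV): X=-2176936.3349, Y=753612.6872, Z=-5930881.5223

X=-2176936.3349 m, Y=753612.6872 m, Z=-5930881.5223 m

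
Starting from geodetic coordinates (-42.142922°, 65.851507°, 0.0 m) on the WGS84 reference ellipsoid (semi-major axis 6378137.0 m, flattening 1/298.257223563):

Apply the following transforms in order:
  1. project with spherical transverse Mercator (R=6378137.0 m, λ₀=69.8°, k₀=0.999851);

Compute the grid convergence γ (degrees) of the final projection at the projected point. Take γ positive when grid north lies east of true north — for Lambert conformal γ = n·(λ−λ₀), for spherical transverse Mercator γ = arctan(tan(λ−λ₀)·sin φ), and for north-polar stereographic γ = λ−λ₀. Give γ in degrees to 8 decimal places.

start: φ=-42.142922°, λ=65.851507°, h=0.000 m
→ into tm (λ₀=69.8°): φ=-42.14292200°, λ−λ₀=-3.94849300°
convergence γ = 2.65167605°

2.65167605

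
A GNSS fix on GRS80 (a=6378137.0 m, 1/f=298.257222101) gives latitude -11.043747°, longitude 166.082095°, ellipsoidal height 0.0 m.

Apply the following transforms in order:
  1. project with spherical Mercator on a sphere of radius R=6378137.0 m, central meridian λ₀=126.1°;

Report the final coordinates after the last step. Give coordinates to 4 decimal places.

E=4450786.4562 m, N=-1237068.2126 m

start: φ=-11.043747°, λ=166.082095°, h=0.000 m
→ merc (R=6378137.0, λ₀=126.1°): E=4450786.4562, N=-1237068.2126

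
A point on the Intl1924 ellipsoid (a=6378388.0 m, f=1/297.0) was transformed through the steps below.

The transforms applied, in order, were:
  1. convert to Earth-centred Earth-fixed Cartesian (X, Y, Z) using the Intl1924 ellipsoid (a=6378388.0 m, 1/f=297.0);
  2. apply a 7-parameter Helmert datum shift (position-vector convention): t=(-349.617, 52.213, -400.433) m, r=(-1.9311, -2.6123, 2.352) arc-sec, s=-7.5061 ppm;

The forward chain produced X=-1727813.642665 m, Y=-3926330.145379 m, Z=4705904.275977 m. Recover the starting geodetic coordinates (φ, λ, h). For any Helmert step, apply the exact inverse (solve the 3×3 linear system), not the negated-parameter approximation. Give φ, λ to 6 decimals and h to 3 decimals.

φ=47.844295°, λ=-113.747419°, h=1298.827 m

start: X=-1727813.6427, Y=-3926330.1454, Z=4705904.2760 m
→ Helmert⁻¹: X=-1727462.1601, Y=-3926436.1942, Z=4706325.1530
→ geod (Bowring, a=6378388.000): φ=47.84429500°, λ=-113.74741900°, h=1298.8270 m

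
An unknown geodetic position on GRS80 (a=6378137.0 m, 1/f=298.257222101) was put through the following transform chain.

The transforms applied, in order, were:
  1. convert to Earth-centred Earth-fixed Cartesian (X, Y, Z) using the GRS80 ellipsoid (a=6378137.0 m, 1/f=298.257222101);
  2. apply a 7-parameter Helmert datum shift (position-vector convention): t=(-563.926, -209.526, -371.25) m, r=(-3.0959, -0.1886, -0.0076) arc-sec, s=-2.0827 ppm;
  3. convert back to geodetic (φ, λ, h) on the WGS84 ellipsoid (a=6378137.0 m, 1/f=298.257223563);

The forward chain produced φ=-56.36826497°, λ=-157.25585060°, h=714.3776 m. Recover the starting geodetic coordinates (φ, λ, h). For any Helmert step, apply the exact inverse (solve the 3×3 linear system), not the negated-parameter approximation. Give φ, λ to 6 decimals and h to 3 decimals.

start: φ=-56.368265°, λ=-157.255851°, h=714.378 m
→ ECEF (a=6378137.000, f=1/298.257223563): X=-3265810.5922, Y=-1369075.9351, Z=-5287857.0703
→ Helmert⁻¹: X=-3265258.2510, Y=-1368790.0183, Z=-5287514.3916
→ geod (Bowring, a=6378137.000): φ=-56.37119600°, λ=-157.25666200°, h=85.7160 m

φ=-56.371196°, λ=-157.256662°, h=85.716 m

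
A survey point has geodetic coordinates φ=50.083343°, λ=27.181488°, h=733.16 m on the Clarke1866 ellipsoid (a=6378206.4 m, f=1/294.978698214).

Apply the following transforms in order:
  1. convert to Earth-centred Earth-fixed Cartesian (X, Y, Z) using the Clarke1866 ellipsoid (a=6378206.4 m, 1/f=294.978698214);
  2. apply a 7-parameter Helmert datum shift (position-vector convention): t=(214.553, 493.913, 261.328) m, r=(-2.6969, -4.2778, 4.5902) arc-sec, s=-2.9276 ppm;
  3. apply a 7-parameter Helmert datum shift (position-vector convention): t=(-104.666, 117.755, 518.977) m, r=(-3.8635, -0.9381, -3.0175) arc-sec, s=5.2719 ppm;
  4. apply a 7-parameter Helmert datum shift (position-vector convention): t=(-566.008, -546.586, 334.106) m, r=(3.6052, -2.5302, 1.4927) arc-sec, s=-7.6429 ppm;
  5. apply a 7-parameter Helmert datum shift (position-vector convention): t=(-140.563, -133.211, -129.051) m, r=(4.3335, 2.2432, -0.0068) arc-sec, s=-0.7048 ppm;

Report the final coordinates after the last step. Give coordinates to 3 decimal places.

start: φ=50.083343°, λ=27.181488°, h=733.160 m
→ ECEF (a=6378206.400, f=1/294.978698214): X=3648425.2569, Y=1873546.0023, Z=4869100.6588
→ Helmert 7p (PV): X=3648486.4535, Y=1874179.2848, Z=4869398.9014
→ Helmert 7p (PV): X=3648406.2936, Y=1874344.7535, Z=4869925.0379
→ Helmert 7p (PV): X=3647739.0993, Y=1873725.1264, Z=4870299.4378
→ Helmert 7p (PV): X=3647648.9932, Y=1873488.1525, Z=4870166.6496

X=3647648.993 m, Y=1873488.153 m, Z=4870166.650 m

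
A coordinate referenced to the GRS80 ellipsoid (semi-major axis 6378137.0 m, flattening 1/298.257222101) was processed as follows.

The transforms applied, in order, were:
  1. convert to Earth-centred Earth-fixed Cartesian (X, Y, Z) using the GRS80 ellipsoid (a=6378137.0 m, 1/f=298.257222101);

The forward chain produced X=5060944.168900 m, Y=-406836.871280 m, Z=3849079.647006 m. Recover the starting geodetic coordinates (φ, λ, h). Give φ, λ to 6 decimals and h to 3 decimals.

φ=37.351185°, λ=-4.595984°, h=1041.496 m

start: X=5060944.1689, Y=-406836.8713, Z=3849079.6470 m
→ geod (Bowring, a=6378137.000): φ=37.35118500°, λ=-4.59598400°, h=1041.4960 m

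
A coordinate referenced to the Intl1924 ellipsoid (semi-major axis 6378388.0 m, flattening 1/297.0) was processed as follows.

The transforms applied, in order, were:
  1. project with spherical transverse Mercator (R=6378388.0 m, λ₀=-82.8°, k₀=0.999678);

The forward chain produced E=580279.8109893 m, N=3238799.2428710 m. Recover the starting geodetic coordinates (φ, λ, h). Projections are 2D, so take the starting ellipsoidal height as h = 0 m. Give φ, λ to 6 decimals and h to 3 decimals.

φ=28.971320°, λ=-76.845645°, h=0.000 m

start: E=580279.8110, N=3238799.2429 m
→ tm⁻¹: φ=28.97132000°, λ=-76.84564500°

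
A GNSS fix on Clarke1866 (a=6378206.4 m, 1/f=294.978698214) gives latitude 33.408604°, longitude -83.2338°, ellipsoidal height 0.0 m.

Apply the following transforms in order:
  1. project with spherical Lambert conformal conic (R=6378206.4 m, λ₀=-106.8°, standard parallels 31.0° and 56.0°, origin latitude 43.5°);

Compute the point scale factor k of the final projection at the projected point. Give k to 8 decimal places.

start: φ=33.408604°, λ=-83.233800°, h=0.000 m
→ into lcc (λ₀=-106.8°): φ=33.40860400°, λ−λ₀=23.56620000°
scale k = 0.99203192

0.99203192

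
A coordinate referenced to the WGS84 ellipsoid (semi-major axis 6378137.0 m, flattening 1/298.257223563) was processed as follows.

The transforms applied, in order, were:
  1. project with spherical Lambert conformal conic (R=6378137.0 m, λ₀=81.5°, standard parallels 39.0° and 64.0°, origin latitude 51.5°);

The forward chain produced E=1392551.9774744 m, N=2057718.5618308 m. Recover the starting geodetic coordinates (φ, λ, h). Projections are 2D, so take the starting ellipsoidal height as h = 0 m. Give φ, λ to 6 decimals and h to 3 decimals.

φ=67.276931°, λ=114.461073°, h=0.000 m

start: E=1392551.9775, N=2057718.5618 m
→ lcc⁻¹: φ=67.27693100°, λ=114.46107300°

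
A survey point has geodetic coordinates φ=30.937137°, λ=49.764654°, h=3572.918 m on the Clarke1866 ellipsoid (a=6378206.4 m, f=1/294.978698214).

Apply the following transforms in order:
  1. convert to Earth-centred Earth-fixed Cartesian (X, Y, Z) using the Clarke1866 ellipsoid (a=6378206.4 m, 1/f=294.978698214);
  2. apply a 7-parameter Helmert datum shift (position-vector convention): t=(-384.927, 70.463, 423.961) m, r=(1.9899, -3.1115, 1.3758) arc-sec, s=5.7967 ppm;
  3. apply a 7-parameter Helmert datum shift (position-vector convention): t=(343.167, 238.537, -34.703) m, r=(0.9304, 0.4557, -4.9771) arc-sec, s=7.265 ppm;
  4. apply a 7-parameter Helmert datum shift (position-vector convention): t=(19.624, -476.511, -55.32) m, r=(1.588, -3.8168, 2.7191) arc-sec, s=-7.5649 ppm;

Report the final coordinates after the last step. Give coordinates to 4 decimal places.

X=3538798.5533 m, Y=4182238.3896 m, Z=3262132.3888 m

start: φ=30.937137°, λ=49.764654°, h=3572.918 m
→ ECEF (a=6378206.400, f=1/294.978698214): X=3538885.7089, Y=4182469.3318, Z=3261578.0528
→ Helmert 7p (PV): X=3538444.1972, Y=4182556.1785, Z=3262114.6543
→ Helmert 7p (PV): X=3538921.2024, Y=4182725.0051, Z=3262114.6994
→ Helmert 7p (PV): X=3538798.5533, Y=4182238.3896, Z=3262132.3888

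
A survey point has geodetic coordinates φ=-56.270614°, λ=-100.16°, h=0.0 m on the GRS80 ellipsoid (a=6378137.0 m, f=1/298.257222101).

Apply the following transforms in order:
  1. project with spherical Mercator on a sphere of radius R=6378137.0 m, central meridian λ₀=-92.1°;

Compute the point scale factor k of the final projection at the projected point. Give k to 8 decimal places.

start: φ=-56.270614°, λ=-100.160000°, h=0.000 m
→ into merc (λ₀=-92.1°): φ=-56.27061400°, λ−λ₀=-8.06000000°
scale k = 1.80092227

1.80092227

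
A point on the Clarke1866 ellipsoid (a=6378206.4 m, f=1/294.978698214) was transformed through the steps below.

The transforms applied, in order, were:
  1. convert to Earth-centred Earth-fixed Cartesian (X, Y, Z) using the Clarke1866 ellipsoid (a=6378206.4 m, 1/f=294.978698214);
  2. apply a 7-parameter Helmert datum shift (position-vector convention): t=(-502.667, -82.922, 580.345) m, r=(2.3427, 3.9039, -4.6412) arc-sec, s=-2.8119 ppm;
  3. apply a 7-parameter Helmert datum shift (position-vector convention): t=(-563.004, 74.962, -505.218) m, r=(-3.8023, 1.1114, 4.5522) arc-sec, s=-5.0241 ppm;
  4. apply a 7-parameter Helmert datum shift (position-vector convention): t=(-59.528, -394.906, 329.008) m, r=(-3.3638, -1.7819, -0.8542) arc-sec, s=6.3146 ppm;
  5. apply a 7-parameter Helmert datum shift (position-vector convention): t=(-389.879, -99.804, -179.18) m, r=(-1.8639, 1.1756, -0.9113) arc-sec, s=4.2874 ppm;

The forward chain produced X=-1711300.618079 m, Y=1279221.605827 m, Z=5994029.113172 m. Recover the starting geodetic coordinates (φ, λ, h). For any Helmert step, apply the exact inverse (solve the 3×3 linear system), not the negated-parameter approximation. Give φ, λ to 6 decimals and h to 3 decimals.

start: X=-1711300.6181, Y=1279221.6058, Z=5994029.1132 m
→ Helmert⁻¹: X=-1710943.2193, Y=1279254.1997, Z=5994184.4022
→ Helmert⁻¹: X=-1710826.4065, Y=1279536.1915, Z=5993853.1921
→ Helmert⁻¹: X=-1710276.0584, Y=1279394.9017, Z=5994402.8956
→ Helmert⁻¹: X=-1709920.4319, Y=1279511.0221, Z=5993792.5093
→ geod (Bowring, a=6378206.400): φ=70.51117600°, λ=143.19297300°, h=3893.5460 m

φ=70.511176°, λ=143.192973°, h=3893.546 m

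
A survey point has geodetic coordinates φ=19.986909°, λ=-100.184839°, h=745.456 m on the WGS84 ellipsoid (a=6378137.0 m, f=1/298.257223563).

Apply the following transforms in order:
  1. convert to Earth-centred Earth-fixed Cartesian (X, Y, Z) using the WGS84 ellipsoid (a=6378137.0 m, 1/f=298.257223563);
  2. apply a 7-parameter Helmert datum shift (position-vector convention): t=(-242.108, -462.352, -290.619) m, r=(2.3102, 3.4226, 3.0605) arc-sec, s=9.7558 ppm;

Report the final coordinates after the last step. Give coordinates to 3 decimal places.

X=-1060550.027 m, Y=-5903093.740 m, Z=2166271.706 m

start: φ=19.986909°, λ=-100.184839°, h=745.456 m
→ ECEF (a=6378137.000, f=1/298.257223563): X=-1060421.1058, Y=-5902533.8036, Z=2166589.7025
→ Helmert 7p (PV): X=-1060550.0269, Y=-5903093.7403, Z=2166271.7063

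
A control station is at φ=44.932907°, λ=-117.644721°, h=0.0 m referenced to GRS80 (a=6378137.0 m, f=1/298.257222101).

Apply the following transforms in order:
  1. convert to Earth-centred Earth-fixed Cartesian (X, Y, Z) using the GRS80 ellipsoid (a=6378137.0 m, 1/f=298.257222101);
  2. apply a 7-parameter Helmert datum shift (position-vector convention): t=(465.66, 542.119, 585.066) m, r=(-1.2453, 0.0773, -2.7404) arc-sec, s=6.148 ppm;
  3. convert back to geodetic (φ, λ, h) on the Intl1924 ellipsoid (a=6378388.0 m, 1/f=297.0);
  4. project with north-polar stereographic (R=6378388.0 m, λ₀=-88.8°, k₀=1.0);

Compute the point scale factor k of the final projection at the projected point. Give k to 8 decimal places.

1.17206291

start: φ=44.932907°, λ=-117.644721°, h=0.000 m
→ ECEF (a=6378137.000, f=1/298.257222101): X=-2098550.9919, Y=-4006538.0185, Z=4482073.0498
→ Helmert 7p (PV): X=-2098149.7846, Y=-4005965.5903, Z=4482710.6472
→ geod (Bowring, a=6378388.000): φ=44.94219668°, λ=-117.64358315°, h=-245.8595 m
→ into stereo (λ₀=-88.8°): φ=44.94219668°, λ−λ₀=-28.84358315°
scale k = 1.17206291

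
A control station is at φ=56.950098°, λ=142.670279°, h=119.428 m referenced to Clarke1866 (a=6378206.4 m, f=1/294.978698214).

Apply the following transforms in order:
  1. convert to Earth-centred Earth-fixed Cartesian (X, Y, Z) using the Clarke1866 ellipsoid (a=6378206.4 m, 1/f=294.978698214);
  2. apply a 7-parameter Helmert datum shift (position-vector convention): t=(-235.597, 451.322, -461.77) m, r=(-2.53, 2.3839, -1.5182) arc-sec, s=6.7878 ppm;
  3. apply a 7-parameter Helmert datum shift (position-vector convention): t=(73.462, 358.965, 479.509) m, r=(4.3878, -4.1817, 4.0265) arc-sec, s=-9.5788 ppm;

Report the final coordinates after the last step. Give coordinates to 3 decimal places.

start: φ=56.950098°, λ=142.670279°, h=119.428 m
→ ECEF (a=6378206.400, f=1/294.978698214): X=-2772595.0406, Y=2114425.1839, Z=5322771.0021
→ Helmert 7p (PV): X=-2772772.3760, Y=2114976.5543, Z=5322351.4712
→ Helmert 7p (PV): X=-2772821.5417, Y=2115147.9140, Z=5322768.7760

X=-2772821.542 m, Y=2115147.914 m, Z=5322768.776 m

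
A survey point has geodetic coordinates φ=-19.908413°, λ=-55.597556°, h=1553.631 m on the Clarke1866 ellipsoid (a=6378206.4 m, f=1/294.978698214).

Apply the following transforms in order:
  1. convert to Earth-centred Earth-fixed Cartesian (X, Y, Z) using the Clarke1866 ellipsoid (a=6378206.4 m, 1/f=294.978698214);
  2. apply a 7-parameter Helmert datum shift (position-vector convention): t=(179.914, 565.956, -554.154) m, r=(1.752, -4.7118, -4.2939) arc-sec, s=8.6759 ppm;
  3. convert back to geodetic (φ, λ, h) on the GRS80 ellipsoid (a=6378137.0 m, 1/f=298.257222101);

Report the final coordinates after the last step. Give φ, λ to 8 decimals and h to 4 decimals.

φ=-19.91252882°, λ=-55.59379075°, h=1496.0204 m

start: φ=-19.908413°, λ=-55.597556°, h=1553.631 m
→ ECEF (a=6378206.400, f=1/294.978698214): X=3390492.5598, Y=-4951236.4239, Z=-2158566.8924
→ Helmert 7p (PV): X=3390648.1261, Y=-4950765.6714, Z=-2159104.3785
→ geod (Bowring, a=6378137.000): φ=-19.91252882°, λ=-55.59379075°, h=1496.0204 m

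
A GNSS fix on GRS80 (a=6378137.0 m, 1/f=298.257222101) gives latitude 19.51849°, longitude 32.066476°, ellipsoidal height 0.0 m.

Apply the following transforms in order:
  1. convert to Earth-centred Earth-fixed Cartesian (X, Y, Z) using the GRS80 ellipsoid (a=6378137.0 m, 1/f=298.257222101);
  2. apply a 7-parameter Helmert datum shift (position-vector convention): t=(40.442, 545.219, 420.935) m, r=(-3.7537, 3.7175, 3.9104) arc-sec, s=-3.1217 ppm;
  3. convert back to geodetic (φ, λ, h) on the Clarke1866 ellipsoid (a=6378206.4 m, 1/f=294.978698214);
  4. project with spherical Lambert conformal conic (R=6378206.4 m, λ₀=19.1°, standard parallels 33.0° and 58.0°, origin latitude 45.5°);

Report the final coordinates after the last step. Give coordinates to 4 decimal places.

start: φ=19.518490°, λ=32.066476°, h=0.000 m
→ ECEF (a=6378137.000, f=1/298.257222101): X=5096338.7924, Y=3192773.5481, Z=2117531.5995
→ Helmert 7p (PV): X=5096340.9603, Y=3193443.9527, Z=2117795.9701
→ geod (Bowring, a=6378206.400): φ=19.52101115°, λ=32.07187739°, h=382.6372 m
→ lcc (R=6378206.4, λ₀=19.1°): E=1456991.2814, N=-2801222.3392

E=1456991.2814 m, N=-2801222.3392 m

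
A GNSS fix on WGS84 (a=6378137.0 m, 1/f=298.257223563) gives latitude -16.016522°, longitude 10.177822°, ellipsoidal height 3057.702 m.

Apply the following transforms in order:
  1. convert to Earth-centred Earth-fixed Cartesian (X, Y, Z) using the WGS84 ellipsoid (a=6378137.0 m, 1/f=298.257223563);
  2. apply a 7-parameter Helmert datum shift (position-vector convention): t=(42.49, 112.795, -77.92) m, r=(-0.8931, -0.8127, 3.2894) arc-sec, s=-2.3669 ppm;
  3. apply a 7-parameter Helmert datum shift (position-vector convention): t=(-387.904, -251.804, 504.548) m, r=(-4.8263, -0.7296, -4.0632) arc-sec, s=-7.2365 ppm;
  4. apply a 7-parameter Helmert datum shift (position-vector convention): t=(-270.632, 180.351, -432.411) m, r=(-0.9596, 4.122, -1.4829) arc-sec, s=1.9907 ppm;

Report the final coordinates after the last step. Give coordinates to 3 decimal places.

start: φ=-16.016522°, λ=10.177822°, h=3057.702 m
→ ECEF (a=6378137.000, f=1/298.257223563): X=6038512.6470, Y=1084087.0294, Z=-1749329.0745
→ Helmert 7p (PV): X=6038530.4486, Y=1084285.9829, Z=-1749383.7558
→ Helmert 7p (PV): X=6038126.3938, Y=1083866.4478, Z=-1748870.5596
→ Helmert 7p (PV): X=6037840.6246, Y=1083997.4102, Z=-1749432.1608

X=6037840.625 m, Y=1083997.410 m, Z=-1749432.161 m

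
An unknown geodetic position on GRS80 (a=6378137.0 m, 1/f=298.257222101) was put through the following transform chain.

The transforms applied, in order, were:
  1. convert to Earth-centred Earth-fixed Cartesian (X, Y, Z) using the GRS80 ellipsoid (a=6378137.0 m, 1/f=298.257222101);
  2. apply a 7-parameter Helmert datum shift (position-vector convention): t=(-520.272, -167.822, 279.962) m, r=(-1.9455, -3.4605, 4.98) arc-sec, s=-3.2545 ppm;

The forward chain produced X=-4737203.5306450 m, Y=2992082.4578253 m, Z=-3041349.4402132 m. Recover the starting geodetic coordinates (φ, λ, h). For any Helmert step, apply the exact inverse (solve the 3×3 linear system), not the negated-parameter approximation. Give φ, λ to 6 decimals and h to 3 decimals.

φ=-28.657643°, λ=147.717289°, h=1818.531 m

start: X=-4737203.5306, Y=2992082.4578, Z=-3041349.4402 m
→ Helmert⁻¹: X=-4736677.4542, Y=2992403.0670, Z=-3041531.6096
→ geod (Bowring, a=6378137.000): φ=-28.65764300°, λ=147.71728900°, h=1818.5310 m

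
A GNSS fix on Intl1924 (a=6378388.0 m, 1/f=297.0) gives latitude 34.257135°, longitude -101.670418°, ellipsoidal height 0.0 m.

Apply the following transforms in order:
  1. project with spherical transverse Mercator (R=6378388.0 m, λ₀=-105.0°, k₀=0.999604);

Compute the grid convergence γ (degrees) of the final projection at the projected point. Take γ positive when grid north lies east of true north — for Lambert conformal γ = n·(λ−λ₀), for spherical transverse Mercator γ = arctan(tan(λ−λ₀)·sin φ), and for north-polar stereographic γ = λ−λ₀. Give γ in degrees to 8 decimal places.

1.87569017

start: φ=34.257135°, λ=-101.670418°, h=0.000 m
→ into tm (λ₀=-105.0°): φ=34.25713500°, λ−λ₀=3.32958200°
convergence γ = 1.87569017°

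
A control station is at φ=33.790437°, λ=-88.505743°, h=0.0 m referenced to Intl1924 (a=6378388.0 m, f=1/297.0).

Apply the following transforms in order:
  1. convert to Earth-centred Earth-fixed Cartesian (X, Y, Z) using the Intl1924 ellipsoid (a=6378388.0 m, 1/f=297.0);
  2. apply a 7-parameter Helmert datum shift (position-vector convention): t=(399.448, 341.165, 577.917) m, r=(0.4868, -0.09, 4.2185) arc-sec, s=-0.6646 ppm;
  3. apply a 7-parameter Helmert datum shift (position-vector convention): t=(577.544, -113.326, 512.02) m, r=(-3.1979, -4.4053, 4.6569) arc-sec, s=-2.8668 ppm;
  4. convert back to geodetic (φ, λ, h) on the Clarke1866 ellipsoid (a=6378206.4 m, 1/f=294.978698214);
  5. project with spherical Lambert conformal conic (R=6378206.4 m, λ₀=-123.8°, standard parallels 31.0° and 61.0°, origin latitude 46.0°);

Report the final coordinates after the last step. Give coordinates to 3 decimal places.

start: φ=33.790437°, λ=-88.505743°, h=0.000 m
→ ECEF (a=6378388.000, f=1/297.0): X=138375.0519, Y=-5304648.9983, Z=3527205.8061
→ Helmert 7p (PV): X=138881.3588, Y=-5304309.8023, Z=3527768.9200
→ Helmert 7p (PV): X=139502.9171, Y=-5304350.0925, Z=3528356.0298
→ geod (Bowring, a=6378206.400): φ=33.80162436°, λ=-88.49348437°, h=642.8625 m
→ lcc (R=6378206.4, λ₀=-123.8°): E=3122625.0212, N=-610163.4952

E=3122625.021 m, N=-610163.495 m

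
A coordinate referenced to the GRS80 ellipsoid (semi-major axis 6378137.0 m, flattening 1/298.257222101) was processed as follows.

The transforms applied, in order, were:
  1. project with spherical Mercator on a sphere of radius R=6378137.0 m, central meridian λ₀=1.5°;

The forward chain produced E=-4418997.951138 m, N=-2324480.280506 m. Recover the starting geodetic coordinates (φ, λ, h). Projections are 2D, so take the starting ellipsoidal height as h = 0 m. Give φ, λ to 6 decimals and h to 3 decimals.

φ=-20.433702°, λ=-38.196534°, h=0.000 m

start: E=-4418997.9511, N=-2324480.2805 m
→ merc⁻¹: φ=-20.43370200°, λ=-38.19653400°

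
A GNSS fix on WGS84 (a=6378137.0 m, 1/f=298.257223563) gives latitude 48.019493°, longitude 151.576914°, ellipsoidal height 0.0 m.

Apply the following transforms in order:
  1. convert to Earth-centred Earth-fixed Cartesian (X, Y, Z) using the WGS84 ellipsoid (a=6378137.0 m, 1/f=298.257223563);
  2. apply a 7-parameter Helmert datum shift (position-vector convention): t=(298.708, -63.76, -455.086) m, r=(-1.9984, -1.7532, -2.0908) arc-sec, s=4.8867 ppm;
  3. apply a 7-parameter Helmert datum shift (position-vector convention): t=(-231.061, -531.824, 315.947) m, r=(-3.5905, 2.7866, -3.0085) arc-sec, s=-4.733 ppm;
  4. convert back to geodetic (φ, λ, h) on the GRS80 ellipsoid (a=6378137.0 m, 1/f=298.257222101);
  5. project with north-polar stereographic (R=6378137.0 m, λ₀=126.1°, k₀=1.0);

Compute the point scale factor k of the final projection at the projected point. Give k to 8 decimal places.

start: φ=48.019493°, λ=151.576914°, h=0.000 m
→ ECEF (a=6378137.000, f=1/298.257223563): X=-3758892.5779, Y=2034383.4075, Z=4718326.3543
→ Helmert 7p (PV): X=-3758631.7217, Y=2034413.4049, Z=4717842.6653
→ Helmert 7p (PV): X=-3758751.5831, Y=2034008.8979, Z=4718151.6476
→ geod (Bowring, a=6378137.000): φ=48.02046279°, λ=151.58042986°, h=-332.0390 m
→ into stereo (λ₀=126.1°): φ=48.02046279°, λ−λ₀=25.48042986°
scale k = 1.14719435

1.14719435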